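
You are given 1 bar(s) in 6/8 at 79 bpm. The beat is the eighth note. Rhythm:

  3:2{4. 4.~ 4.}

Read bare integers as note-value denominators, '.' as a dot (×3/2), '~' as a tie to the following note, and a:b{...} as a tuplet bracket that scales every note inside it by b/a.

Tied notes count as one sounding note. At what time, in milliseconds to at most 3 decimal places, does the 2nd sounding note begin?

note 2 onset = 2b = 1518.987ms

1. 0.0ms @ 0 + 1518.987ms (2)
2. 1518.987ms @ 2 + 3037.975ms (4)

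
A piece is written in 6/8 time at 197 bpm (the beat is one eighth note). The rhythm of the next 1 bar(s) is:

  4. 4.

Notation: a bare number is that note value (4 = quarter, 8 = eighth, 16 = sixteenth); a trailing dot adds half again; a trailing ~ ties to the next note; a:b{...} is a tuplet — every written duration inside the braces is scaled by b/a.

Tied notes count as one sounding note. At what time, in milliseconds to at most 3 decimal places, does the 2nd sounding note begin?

note 2 onset = 3b = 913.706ms

1. 0.0ms @ 0 + 913.706ms (3)
2. 913.706ms @ 3 + 913.706ms (3)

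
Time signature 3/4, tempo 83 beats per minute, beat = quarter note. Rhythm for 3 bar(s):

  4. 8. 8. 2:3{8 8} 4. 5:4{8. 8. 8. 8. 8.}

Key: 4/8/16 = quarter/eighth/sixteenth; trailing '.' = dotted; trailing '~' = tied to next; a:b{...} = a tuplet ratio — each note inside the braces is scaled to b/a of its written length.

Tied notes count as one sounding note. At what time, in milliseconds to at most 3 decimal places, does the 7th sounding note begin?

note 7 onset = 6b = 4337.349ms

1. 0.0ms @ 0 + 1084.337ms (3/2)
2. 1084.337ms @ 3/2 + 542.169ms (3/4)
3. 1626.506ms @ 9/4 + 542.169ms (3/4)
4. 2168.675ms @ 3 + 542.169ms (3/4)
5. 2710.843ms @ 15/4 + 542.169ms (3/4)
6. 3253.012ms @ 9/2 + 1084.337ms (3/2)
7. 4337.349ms @ 6 + 433.735ms (3/5)
8. 4771.084ms @ 33/5 + 433.735ms (3/5)
9. 5204.819ms @ 36/5 + 433.735ms (3/5)
10. 5638.554ms @ 39/5 + 433.735ms (3/5)
11. 6072.289ms @ 42/5 + 433.735ms (3/5)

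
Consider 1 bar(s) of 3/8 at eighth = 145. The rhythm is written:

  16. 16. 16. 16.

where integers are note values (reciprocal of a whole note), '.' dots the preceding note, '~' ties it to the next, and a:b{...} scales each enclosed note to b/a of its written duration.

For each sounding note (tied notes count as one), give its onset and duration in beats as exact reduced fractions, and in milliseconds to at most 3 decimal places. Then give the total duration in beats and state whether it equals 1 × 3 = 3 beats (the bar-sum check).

1) 0.0ms=0b +310.345ms=3/4b
2) 310.345ms=3/4b +310.345ms=3/4b
3) 620.69ms=3/2b +310.345ms=3/4b
4) 931.034ms=9/4b +310.345ms=3/4b
Σ=3b of 3 (145bpm 3/8) — PASS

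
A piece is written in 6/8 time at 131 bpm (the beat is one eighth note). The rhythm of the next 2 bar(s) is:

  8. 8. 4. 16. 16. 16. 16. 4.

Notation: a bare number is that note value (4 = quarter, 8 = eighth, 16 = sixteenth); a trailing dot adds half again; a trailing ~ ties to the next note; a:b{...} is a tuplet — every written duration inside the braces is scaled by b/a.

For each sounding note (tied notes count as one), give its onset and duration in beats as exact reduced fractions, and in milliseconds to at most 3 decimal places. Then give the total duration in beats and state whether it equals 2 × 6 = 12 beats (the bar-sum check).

1) 0.0ms=0b +687.023ms=3/2b
2) 687.023ms=3/2b +687.023ms=3/2b
3) 1374.046ms=3b +1374.046ms=3b
4) 2748.092ms=6b +343.511ms=3/4b
5) 3091.603ms=27/4b +343.511ms=3/4b
6) 3435.115ms=15/2b +343.511ms=3/4b
7) 3778.626ms=33/4b +343.511ms=3/4b
8) 4122.137ms=9b +1374.046ms=3b
Σ=12b of 12 (131bpm 6/8) — PASS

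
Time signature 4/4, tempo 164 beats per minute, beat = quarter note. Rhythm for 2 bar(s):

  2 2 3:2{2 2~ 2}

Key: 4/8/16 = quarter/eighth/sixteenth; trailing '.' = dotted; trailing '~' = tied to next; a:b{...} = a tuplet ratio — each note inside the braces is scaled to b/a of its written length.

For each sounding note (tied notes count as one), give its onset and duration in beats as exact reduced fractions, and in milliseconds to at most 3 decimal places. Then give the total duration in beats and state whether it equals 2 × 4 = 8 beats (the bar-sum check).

1) 0.0ms=0b +731.707ms=2b
2) 731.707ms=2b +731.707ms=2b
3) 1463.415ms=4b +487.805ms=4/3b
4) 1951.22ms=16/3b +975.61ms=8/3b
Σ=8b of 8 (164bpm 4/4) — PASS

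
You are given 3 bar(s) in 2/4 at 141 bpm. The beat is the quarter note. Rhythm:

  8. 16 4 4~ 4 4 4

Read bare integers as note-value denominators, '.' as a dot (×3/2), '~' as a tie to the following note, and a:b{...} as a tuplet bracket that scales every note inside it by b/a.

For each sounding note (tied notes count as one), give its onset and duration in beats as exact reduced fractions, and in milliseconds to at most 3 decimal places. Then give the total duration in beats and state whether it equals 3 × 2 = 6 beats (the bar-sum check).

1) 0.0ms=0b +319.149ms=3/4b
2) 319.149ms=3/4b +106.383ms=1/4b
3) 425.532ms=1b +425.532ms=1b
4) 851.064ms=2b +851.064ms=2b
5) 1702.128ms=4b +425.532ms=1b
6) 2127.66ms=5b +425.532ms=1b
Σ=6b of 6 (141bpm 2/4) — PASS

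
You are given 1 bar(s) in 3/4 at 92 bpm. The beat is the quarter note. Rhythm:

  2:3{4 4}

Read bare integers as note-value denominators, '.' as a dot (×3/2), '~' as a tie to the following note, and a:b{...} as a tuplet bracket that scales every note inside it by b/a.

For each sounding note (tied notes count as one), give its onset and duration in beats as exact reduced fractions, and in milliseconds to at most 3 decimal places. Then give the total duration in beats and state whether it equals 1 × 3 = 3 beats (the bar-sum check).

1) 0.0ms=0b +978.261ms=3/2b
2) 978.261ms=3/2b +978.261ms=3/2b
Σ=3b of 3 (92bpm 3/4) — PASS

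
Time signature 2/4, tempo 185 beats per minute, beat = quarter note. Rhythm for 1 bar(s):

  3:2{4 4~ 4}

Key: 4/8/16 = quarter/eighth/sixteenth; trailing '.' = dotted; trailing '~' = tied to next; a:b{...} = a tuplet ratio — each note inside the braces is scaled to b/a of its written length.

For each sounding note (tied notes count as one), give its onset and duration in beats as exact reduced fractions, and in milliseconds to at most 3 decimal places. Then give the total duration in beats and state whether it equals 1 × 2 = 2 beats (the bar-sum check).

1) 0.0ms=0b +216.216ms=2/3b
2) 216.216ms=2/3b +432.432ms=4/3b
Σ=2b of 2 (185bpm 2/4) — PASS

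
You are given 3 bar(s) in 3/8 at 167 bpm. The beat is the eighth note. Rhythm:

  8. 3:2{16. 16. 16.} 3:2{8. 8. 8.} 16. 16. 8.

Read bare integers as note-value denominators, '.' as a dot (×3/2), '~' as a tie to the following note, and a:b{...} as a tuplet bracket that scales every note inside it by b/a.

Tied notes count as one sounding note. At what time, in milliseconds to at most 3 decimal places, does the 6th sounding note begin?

1. 0.0ms @ 0 + 538.922ms (3/2)
2. 538.922ms @ 3/2 + 179.641ms (1/2)
3. 718.563ms @ 2 + 179.641ms (1/2)
4. 898.204ms @ 5/2 + 179.641ms (1/2)
5. 1077.844ms @ 3 + 359.281ms (1)
6. 1437.126ms @ 4 + 359.281ms (1)
7. 1796.407ms @ 5 + 359.281ms (1)
8. 2155.689ms @ 6 + 269.461ms (3/4)
9. 2425.15ms @ 27/4 + 269.461ms (3/4)
10. 2694.611ms @ 15/2 + 538.922ms (3/2)

note 6 onset = 4b = 1437.126ms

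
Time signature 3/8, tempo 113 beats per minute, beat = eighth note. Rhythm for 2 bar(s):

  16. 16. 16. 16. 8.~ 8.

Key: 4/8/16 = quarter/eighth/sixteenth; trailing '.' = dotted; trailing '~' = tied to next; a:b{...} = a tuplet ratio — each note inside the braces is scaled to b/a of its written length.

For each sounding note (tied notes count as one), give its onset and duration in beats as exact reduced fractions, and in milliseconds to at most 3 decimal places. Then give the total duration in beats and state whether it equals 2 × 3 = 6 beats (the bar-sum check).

1) 0.0ms=0b +398.23ms=3/4b
2) 398.23ms=3/4b +398.23ms=3/4b
3) 796.46ms=3/2b +398.23ms=3/4b
4) 1194.69ms=9/4b +398.23ms=3/4b
5) 1592.92ms=3b +1592.92ms=3b
Σ=6b of 6 (113bpm 3/8) — PASS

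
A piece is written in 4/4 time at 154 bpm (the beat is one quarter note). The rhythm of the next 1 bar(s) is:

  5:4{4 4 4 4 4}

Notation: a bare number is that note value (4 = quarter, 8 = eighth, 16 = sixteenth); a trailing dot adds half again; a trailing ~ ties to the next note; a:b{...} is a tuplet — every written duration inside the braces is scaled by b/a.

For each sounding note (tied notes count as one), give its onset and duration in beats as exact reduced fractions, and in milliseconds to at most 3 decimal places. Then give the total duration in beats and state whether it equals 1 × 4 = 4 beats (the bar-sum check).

1) 0.0ms=0b +311.688ms=4/5b
2) 311.688ms=4/5b +311.688ms=4/5b
3) 623.377ms=8/5b +311.688ms=4/5b
4) 935.065ms=12/5b +311.688ms=4/5b
5) 1246.753ms=16/5b +311.688ms=4/5b
Σ=4b of 4 (154bpm 4/4) — PASS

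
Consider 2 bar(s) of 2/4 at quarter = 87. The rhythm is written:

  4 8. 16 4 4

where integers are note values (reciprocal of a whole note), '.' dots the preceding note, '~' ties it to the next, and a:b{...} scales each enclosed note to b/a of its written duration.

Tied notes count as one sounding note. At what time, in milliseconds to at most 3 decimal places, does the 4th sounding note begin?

note 4 onset = 2b = 1379.31ms

1. 0.0ms @ 0 + 689.655ms (1)
2. 689.655ms @ 1 + 517.241ms (3/4)
3. 1206.897ms @ 7/4 + 172.414ms (1/4)
4. 1379.31ms @ 2 + 689.655ms (1)
5. 2068.966ms @ 3 + 689.655ms (1)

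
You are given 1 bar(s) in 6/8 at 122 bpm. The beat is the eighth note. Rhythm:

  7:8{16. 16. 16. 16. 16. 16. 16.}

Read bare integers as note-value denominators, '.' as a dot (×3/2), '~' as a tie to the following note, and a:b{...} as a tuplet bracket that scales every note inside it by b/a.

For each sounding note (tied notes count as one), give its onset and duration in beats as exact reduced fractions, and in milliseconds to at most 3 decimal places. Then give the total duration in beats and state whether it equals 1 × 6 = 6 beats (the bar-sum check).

1) 0.0ms=0b +421.546ms=6/7b
2) 421.546ms=6/7b +421.546ms=6/7b
3) 843.091ms=12/7b +421.546ms=6/7b
4) 1264.637ms=18/7b +421.546ms=6/7b
5) 1686.183ms=24/7b +421.546ms=6/7b
6) 2107.728ms=30/7b +421.546ms=6/7b
7) 2529.274ms=36/7b +421.546ms=6/7b
Σ=6b of 6 (122bpm 6/8) — PASS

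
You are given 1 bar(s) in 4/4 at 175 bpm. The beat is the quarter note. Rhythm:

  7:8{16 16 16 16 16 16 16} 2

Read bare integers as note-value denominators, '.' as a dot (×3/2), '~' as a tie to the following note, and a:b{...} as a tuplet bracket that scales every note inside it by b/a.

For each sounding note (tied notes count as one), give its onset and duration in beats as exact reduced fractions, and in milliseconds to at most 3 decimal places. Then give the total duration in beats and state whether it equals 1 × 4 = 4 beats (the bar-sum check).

1) 0.0ms=0b +97.959ms=2/7b
2) 97.959ms=2/7b +97.959ms=2/7b
3) 195.918ms=4/7b +97.959ms=2/7b
4) 293.878ms=6/7b +97.959ms=2/7b
5) 391.837ms=8/7b +97.959ms=2/7b
6) 489.796ms=10/7b +97.959ms=2/7b
7) 587.755ms=12/7b +97.959ms=2/7b
8) 685.714ms=2b +685.714ms=2b
Σ=4b of 4 (175bpm 4/4) — PASS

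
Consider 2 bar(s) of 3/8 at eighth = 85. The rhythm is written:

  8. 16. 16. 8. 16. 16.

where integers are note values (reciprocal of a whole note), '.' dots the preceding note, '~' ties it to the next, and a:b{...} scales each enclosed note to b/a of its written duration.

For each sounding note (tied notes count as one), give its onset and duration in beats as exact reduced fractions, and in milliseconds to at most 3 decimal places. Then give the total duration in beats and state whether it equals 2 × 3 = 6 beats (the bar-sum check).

1) 0.0ms=0b +1058.824ms=3/2b
2) 1058.824ms=3/2b +529.412ms=3/4b
3) 1588.235ms=9/4b +529.412ms=3/4b
4) 2117.647ms=3b +1058.824ms=3/2b
5) 3176.471ms=9/2b +529.412ms=3/4b
6) 3705.882ms=21/4b +529.412ms=3/4b
Σ=6b of 6 (85bpm 3/8) — PASS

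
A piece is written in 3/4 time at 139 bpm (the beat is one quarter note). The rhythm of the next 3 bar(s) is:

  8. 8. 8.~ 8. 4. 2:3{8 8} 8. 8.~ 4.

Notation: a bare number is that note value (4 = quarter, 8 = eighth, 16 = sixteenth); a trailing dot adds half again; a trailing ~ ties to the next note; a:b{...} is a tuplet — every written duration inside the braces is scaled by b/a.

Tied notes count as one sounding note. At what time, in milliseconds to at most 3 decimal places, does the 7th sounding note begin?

1. 0.0ms @ 0 + 323.741ms (3/4)
2. 323.741ms @ 3/4 + 323.741ms (3/4)
3. 647.482ms @ 3/2 + 647.482ms (3/2)
4. 1294.964ms @ 3 + 647.482ms (3/2)
5. 1942.446ms @ 9/2 + 323.741ms (3/4)
6. 2266.187ms @ 21/4 + 323.741ms (3/4)
7. 2589.928ms @ 6 + 323.741ms (3/4)
8. 2913.669ms @ 27/4 + 971.223ms (9/4)

note 7 onset = 6b = 2589.928ms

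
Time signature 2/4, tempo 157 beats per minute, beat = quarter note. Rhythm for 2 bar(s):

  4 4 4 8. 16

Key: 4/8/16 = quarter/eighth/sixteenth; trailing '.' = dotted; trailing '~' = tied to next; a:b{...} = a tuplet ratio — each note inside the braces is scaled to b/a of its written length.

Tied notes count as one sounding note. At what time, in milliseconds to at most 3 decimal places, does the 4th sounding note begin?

1. 0.0ms @ 0 + 382.166ms (1)
2. 382.166ms @ 1 + 382.166ms (1)
3. 764.331ms @ 2 + 382.166ms (1)
4. 1146.497ms @ 3 + 286.624ms (3/4)
5. 1433.121ms @ 15/4 + 95.541ms (1/4)

note 4 onset = 3b = 1146.497ms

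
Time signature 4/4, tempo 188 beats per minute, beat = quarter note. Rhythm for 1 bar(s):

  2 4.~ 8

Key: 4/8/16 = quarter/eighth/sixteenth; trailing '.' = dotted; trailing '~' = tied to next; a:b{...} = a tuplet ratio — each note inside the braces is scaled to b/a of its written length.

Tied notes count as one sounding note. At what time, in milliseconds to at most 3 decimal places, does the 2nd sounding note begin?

1. 0.0ms @ 0 + 638.298ms (2)
2. 638.298ms @ 2 + 638.298ms (2)

note 2 onset = 2b = 638.298ms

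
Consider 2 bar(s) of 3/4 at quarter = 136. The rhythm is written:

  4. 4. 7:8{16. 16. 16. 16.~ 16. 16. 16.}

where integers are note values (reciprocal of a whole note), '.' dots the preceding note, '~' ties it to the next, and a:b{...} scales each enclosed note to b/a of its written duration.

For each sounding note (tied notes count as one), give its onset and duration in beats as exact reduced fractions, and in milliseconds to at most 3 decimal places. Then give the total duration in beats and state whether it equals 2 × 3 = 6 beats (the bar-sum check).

1) 0.0ms=0b +661.765ms=3/2b
2) 661.765ms=3/2b +661.765ms=3/2b
3) 1323.529ms=3b +189.076ms=3/7b
4) 1512.605ms=24/7b +189.076ms=3/7b
5) 1701.681ms=27/7b +189.076ms=3/7b
6) 1890.756ms=30/7b +378.151ms=6/7b
7) 2268.908ms=36/7b +189.076ms=3/7b
8) 2457.983ms=39/7b +189.076ms=3/7b
Σ=6b of 6 (136bpm 3/4) — PASS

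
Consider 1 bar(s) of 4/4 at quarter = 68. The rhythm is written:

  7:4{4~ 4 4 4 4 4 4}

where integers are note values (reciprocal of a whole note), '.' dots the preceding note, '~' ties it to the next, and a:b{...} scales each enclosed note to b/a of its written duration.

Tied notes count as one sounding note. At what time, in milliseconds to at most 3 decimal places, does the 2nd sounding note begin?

1. 0.0ms @ 0 + 1008.403ms (8/7)
2. 1008.403ms @ 8/7 + 504.202ms (4/7)
3. 1512.605ms @ 12/7 + 504.202ms (4/7)
4. 2016.807ms @ 16/7 + 504.202ms (4/7)
5. 2521.008ms @ 20/7 + 504.202ms (4/7)
6. 3025.21ms @ 24/7 + 504.202ms (4/7)

note 2 onset = 8/7b = 1008.403ms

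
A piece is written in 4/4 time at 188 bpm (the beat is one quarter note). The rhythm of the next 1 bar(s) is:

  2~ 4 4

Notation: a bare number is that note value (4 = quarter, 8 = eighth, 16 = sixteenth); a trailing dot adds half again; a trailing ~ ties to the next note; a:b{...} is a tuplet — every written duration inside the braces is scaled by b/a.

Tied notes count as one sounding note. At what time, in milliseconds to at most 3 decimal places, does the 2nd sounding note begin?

1. 0.0ms @ 0 + 957.447ms (3)
2. 957.447ms @ 3 + 319.149ms (1)

note 2 onset = 3b = 957.447ms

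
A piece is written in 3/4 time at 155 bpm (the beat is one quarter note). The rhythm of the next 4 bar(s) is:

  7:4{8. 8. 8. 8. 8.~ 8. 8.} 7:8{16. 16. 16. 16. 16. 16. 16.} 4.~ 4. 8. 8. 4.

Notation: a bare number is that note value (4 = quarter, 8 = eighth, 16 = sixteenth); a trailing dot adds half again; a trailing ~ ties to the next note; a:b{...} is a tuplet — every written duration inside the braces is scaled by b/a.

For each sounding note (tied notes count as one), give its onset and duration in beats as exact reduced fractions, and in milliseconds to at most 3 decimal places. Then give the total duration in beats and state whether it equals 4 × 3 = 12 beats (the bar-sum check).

1) 0.0ms=0b +165.899ms=3/7b
2) 165.899ms=3/7b +165.899ms=3/7b
3) 331.797ms=6/7b +165.899ms=3/7b
4) 497.696ms=9/7b +165.899ms=3/7b
5) 663.594ms=12/7b +331.797ms=6/7b
6) 995.392ms=18/7b +165.899ms=3/7b
7) 1161.29ms=3b +165.899ms=3/7b
8) 1327.189ms=24/7b +165.899ms=3/7b
9) 1493.088ms=27/7b +165.899ms=3/7b
10) 1658.986ms=30/7b +165.899ms=3/7b
11) 1824.885ms=33/7b +165.899ms=3/7b
12) 1990.783ms=36/7b +165.899ms=3/7b
13) 2156.682ms=39/7b +165.899ms=3/7b
14) 2322.581ms=6b +1161.29ms=3b
15) 3483.871ms=9b +290.323ms=3/4b
16) 3774.194ms=39/4b +290.323ms=3/4b
17) 4064.516ms=21/2b +580.645ms=3/2b
Σ=12b of 12 (155bpm 3/4) — PASS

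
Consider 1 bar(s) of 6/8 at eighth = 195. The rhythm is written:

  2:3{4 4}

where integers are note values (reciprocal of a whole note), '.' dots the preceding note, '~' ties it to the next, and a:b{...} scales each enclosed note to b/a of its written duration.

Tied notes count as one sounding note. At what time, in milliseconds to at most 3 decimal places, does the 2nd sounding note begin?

1. 0.0ms @ 0 + 923.077ms (3)
2. 923.077ms @ 3 + 923.077ms (3)

note 2 onset = 3b = 923.077ms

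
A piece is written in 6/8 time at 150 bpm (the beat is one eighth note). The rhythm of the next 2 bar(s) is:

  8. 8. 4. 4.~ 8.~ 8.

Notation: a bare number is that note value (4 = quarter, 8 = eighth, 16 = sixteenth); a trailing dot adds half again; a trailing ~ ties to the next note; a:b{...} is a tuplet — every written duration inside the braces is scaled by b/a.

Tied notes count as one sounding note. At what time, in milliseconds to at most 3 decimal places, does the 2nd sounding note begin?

1. 0.0ms @ 0 + 600.0ms (3/2)
2. 600.0ms @ 3/2 + 600.0ms (3/2)
3. 1200.0ms @ 3 + 1200.0ms (3)
4. 2400.0ms @ 6 + 2400.0ms (6)

note 2 onset = 3/2b = 600.0ms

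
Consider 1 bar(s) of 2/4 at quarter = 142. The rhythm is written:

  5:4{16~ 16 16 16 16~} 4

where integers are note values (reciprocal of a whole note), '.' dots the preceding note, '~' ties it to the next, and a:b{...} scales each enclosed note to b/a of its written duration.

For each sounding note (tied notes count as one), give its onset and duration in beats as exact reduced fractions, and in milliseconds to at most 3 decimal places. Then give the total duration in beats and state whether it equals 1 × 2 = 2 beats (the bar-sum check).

1) 0.0ms=0b +169.014ms=2/5b
2) 169.014ms=2/5b +84.507ms=1/5b
3) 253.521ms=3/5b +84.507ms=1/5b
4) 338.028ms=4/5b +507.042ms=6/5b
Σ=2b of 2 (142bpm 2/4) — PASS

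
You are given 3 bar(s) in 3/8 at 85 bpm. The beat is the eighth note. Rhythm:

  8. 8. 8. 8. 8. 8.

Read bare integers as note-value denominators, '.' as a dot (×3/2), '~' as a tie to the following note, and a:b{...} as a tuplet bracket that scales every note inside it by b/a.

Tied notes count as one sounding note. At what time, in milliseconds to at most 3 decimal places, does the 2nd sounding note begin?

1. 0.0ms @ 0 + 1058.824ms (3/2)
2. 1058.824ms @ 3/2 + 1058.824ms (3/2)
3. 2117.647ms @ 3 + 1058.824ms (3/2)
4. 3176.471ms @ 9/2 + 1058.824ms (3/2)
5. 4235.294ms @ 6 + 1058.824ms (3/2)
6. 5294.118ms @ 15/2 + 1058.824ms (3/2)

note 2 onset = 3/2b = 1058.824ms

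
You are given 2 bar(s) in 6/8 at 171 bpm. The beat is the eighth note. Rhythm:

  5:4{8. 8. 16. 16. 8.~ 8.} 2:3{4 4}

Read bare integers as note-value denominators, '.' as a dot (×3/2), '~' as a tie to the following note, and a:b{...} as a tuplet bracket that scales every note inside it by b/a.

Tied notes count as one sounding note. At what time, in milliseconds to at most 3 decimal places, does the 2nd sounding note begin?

note 2 onset = 6/5b = 421.053ms

1. 0.0ms @ 0 + 421.053ms (6/5)
2. 421.053ms @ 6/5 + 421.053ms (6/5)
3. 842.105ms @ 12/5 + 210.526ms (3/5)
4. 1052.632ms @ 3 + 210.526ms (3/5)
5. 1263.158ms @ 18/5 + 842.105ms (12/5)
6. 2105.263ms @ 6 + 1052.632ms (3)
7. 3157.895ms @ 9 + 1052.632ms (3)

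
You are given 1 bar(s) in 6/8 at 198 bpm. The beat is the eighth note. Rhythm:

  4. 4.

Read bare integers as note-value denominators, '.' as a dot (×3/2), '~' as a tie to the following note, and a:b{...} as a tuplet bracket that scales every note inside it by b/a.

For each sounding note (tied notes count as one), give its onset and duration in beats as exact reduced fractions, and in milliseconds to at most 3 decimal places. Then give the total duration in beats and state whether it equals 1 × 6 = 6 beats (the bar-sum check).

1) 0.0ms=0b +909.091ms=3b
2) 909.091ms=3b +909.091ms=3b
Σ=6b of 6 (198bpm 6/8) — PASS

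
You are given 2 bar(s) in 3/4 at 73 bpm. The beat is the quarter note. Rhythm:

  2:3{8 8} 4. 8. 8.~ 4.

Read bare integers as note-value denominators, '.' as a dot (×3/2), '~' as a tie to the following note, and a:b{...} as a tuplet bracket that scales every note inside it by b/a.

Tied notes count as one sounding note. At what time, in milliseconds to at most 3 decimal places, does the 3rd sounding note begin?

1. 0.0ms @ 0 + 616.438ms (3/4)
2. 616.438ms @ 3/4 + 616.438ms (3/4)
3. 1232.877ms @ 3/2 + 1232.877ms (3/2)
4. 2465.753ms @ 3 + 616.438ms (3/4)
5. 3082.192ms @ 15/4 + 1849.315ms (9/4)

note 3 onset = 3/2b = 1232.877ms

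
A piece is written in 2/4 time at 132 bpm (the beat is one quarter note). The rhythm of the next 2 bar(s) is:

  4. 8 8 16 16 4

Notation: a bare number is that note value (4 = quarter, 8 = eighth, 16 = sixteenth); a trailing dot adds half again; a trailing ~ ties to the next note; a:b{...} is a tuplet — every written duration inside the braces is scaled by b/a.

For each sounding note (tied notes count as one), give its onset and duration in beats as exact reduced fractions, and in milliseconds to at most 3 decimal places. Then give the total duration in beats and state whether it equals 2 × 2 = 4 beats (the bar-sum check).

1) 0.0ms=0b +681.818ms=3/2b
2) 681.818ms=3/2b +227.273ms=1/2b
3) 909.091ms=2b +227.273ms=1/2b
4) 1136.364ms=5/2b +113.636ms=1/4b
5) 1250.0ms=11/4b +113.636ms=1/4b
6) 1363.636ms=3b +454.545ms=1b
Σ=4b of 4 (132bpm 2/4) — PASS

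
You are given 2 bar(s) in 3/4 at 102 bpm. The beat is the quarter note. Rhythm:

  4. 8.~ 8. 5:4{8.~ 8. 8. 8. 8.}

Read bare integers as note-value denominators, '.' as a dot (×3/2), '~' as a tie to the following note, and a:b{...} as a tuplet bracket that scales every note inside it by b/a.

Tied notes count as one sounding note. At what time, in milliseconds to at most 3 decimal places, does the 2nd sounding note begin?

1. 0.0ms @ 0 + 882.353ms (3/2)
2. 882.353ms @ 3/2 + 882.353ms (3/2)
3. 1764.706ms @ 3 + 705.882ms (6/5)
4. 2470.588ms @ 21/5 + 352.941ms (3/5)
5. 2823.529ms @ 24/5 + 352.941ms (3/5)
6. 3176.471ms @ 27/5 + 352.941ms (3/5)

note 2 onset = 3/2b = 882.353ms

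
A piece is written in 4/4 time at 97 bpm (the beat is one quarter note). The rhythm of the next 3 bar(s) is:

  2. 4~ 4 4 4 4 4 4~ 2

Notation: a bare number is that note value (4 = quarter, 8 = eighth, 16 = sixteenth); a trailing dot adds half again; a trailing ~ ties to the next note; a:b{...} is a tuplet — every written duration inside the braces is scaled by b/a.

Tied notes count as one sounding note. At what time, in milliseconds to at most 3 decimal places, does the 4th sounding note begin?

note 4 onset = 6b = 3711.34ms

1. 0.0ms @ 0 + 1855.67ms (3)
2. 1855.67ms @ 3 + 1237.113ms (2)
3. 3092.784ms @ 5 + 618.557ms (1)
4. 3711.34ms @ 6 + 618.557ms (1)
5. 4329.897ms @ 7 + 618.557ms (1)
6. 4948.454ms @ 8 + 618.557ms (1)
7. 5567.01ms @ 9 + 1855.67ms (3)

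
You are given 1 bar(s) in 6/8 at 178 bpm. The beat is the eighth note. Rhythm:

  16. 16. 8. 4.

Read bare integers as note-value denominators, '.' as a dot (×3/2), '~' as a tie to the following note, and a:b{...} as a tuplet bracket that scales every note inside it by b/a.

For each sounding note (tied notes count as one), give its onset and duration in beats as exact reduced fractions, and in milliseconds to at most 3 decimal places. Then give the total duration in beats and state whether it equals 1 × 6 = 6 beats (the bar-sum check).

1) 0.0ms=0b +252.809ms=3/4b
2) 252.809ms=3/4b +252.809ms=3/4b
3) 505.618ms=3/2b +505.618ms=3/2b
4) 1011.236ms=3b +1011.236ms=3b
Σ=6b of 6 (178bpm 6/8) — PASS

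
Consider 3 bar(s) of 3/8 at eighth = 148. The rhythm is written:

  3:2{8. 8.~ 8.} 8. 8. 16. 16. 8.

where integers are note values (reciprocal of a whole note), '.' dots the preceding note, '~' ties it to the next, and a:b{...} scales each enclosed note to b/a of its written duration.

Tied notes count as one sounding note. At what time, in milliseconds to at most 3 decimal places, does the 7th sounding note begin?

note 7 onset = 15/2b = 3040.541ms

1. 0.0ms @ 0 + 405.405ms (1)
2. 405.405ms @ 1 + 810.811ms (2)
3. 1216.216ms @ 3 + 608.108ms (3/2)
4. 1824.324ms @ 9/2 + 608.108ms (3/2)
5. 2432.432ms @ 6 + 304.054ms (3/4)
6. 2736.486ms @ 27/4 + 304.054ms (3/4)
7. 3040.541ms @ 15/2 + 608.108ms (3/2)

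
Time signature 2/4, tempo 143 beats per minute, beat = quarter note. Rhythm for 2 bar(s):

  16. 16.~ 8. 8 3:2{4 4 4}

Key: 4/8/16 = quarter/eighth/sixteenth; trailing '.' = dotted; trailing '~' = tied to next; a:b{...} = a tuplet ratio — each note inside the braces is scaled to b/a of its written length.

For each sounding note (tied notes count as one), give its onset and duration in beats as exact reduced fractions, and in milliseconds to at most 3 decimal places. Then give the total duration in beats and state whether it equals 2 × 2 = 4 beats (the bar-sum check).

1) 0.0ms=0b +157.343ms=3/8b
2) 157.343ms=3/8b +472.028ms=9/8b
3) 629.371ms=3/2b +209.79ms=1/2b
4) 839.161ms=2b +279.72ms=2/3b
5) 1118.881ms=8/3b +279.72ms=2/3b
6) 1398.601ms=10/3b +279.72ms=2/3b
Σ=4b of 4 (143bpm 2/4) — PASS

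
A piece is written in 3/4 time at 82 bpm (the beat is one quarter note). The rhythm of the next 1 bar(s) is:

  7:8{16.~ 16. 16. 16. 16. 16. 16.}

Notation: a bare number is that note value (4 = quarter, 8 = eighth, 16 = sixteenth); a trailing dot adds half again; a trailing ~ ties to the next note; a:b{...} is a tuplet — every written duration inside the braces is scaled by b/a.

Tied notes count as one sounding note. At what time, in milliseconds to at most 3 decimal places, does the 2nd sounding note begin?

1. 0.0ms @ 0 + 627.178ms (6/7)
2. 627.178ms @ 6/7 + 313.589ms (3/7)
3. 940.767ms @ 9/7 + 313.589ms (3/7)
4. 1254.355ms @ 12/7 + 313.589ms (3/7)
5. 1567.944ms @ 15/7 + 313.589ms (3/7)
6. 1881.533ms @ 18/7 + 313.589ms (3/7)

note 2 onset = 6/7b = 627.178ms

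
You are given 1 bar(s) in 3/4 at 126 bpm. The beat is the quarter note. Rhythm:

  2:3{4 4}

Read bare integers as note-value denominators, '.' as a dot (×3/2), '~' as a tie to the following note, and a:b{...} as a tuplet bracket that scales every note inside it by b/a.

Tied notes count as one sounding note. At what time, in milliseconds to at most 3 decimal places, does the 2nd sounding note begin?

note 2 onset = 3/2b = 714.286ms

1. 0.0ms @ 0 + 714.286ms (3/2)
2. 714.286ms @ 3/2 + 714.286ms (3/2)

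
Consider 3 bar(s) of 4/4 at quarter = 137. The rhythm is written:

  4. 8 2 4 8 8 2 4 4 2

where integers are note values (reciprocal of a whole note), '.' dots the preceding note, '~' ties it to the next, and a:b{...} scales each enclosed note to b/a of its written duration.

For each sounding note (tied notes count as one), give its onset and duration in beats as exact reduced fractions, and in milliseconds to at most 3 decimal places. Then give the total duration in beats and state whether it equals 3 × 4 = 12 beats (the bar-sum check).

1) 0.0ms=0b +656.934ms=3/2b
2) 656.934ms=3/2b +218.978ms=1/2b
3) 875.912ms=2b +875.912ms=2b
4) 1751.825ms=4b +437.956ms=1b
5) 2189.781ms=5b +218.978ms=1/2b
6) 2408.759ms=11/2b +218.978ms=1/2b
7) 2627.737ms=6b +875.912ms=2b
8) 3503.65ms=8b +437.956ms=1b
9) 3941.606ms=9b +437.956ms=1b
10) 4379.562ms=10b +875.912ms=2b
Σ=12b of 12 (137bpm 4/4) — PASS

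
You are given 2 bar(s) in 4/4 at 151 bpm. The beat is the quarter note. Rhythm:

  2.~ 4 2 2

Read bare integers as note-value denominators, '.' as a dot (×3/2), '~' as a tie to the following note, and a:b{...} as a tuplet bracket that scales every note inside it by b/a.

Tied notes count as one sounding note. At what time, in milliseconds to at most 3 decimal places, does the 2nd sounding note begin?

note 2 onset = 4b = 1589.404ms

1. 0.0ms @ 0 + 1589.404ms (4)
2. 1589.404ms @ 4 + 794.702ms (2)
3. 2384.106ms @ 6 + 794.702ms (2)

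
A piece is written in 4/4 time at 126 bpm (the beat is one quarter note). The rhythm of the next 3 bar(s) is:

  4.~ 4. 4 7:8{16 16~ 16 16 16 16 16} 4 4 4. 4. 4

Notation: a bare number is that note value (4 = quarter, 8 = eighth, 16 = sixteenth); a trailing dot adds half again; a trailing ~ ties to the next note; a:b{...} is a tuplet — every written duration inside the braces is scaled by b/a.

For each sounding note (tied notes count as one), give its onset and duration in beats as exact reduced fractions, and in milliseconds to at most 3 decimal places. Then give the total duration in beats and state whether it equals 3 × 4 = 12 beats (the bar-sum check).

1) 0.0ms=0b +1428.571ms=3b
2) 1428.571ms=3b +476.19ms=1b
3) 1904.762ms=4b +136.054ms=2/7b
4) 2040.816ms=30/7b +272.109ms=4/7b
5) 2312.925ms=34/7b +136.054ms=2/7b
6) 2448.98ms=36/7b +136.054ms=2/7b
7) 2585.034ms=38/7b +136.054ms=2/7b
8) 2721.088ms=40/7b +136.054ms=2/7b
9) 2857.143ms=6b +476.19ms=1b
10) 3333.333ms=7b +476.19ms=1b
11) 3809.524ms=8b +714.286ms=3/2b
12) 4523.81ms=19/2b +714.286ms=3/2b
13) 5238.095ms=11b +476.19ms=1b
Σ=12b of 12 (126bpm 4/4) — PASS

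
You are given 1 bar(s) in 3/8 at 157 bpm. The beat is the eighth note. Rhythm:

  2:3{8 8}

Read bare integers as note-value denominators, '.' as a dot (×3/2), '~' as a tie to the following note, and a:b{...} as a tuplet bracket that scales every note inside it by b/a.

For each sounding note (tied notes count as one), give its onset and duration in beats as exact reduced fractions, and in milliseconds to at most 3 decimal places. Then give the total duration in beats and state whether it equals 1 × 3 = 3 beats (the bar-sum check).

1) 0.0ms=0b +573.248ms=3/2b
2) 573.248ms=3/2b +573.248ms=3/2b
Σ=3b of 3 (157bpm 3/8) — PASS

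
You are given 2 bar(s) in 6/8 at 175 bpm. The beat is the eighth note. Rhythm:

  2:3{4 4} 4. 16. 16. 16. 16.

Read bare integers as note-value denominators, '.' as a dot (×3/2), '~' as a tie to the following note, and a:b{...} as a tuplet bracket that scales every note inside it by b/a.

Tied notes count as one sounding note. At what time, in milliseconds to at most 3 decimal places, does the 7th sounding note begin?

note 7 onset = 45/4b = 3857.143ms

1. 0.0ms @ 0 + 1028.571ms (3)
2. 1028.571ms @ 3 + 1028.571ms (3)
3. 2057.143ms @ 6 + 1028.571ms (3)
4. 3085.714ms @ 9 + 257.143ms (3/4)
5. 3342.857ms @ 39/4 + 257.143ms (3/4)
6. 3600.0ms @ 21/2 + 257.143ms (3/4)
7. 3857.143ms @ 45/4 + 257.143ms (3/4)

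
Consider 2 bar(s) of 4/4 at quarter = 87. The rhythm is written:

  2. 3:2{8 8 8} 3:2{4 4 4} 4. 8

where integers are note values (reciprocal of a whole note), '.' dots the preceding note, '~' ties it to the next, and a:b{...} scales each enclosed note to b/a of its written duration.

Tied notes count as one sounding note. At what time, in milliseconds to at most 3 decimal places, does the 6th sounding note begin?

1. 0.0ms @ 0 + 2068.966ms (3)
2. 2068.966ms @ 3 + 229.885ms (1/3)
3. 2298.851ms @ 10/3 + 229.885ms (1/3)
4. 2528.736ms @ 11/3 + 229.885ms (1/3)
5. 2758.621ms @ 4 + 459.77ms (2/3)
6. 3218.391ms @ 14/3 + 459.77ms (2/3)
7. 3678.161ms @ 16/3 + 459.77ms (2/3)
8. 4137.931ms @ 6 + 1034.483ms (3/2)
9. 5172.414ms @ 15/2 + 344.828ms (1/2)

note 6 onset = 14/3b = 3218.391ms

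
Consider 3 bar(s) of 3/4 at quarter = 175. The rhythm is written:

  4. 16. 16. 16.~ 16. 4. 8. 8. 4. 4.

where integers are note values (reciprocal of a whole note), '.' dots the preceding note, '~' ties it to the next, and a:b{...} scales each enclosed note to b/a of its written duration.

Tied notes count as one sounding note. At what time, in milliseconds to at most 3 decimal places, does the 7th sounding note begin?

note 7 onset = 21/4b = 1800.0ms

1. 0.0ms @ 0 + 514.286ms (3/2)
2. 514.286ms @ 3/2 + 128.571ms (3/8)
3. 642.857ms @ 15/8 + 128.571ms (3/8)
4. 771.429ms @ 9/4 + 257.143ms (3/4)
5. 1028.571ms @ 3 + 514.286ms (3/2)
6. 1542.857ms @ 9/2 + 257.143ms (3/4)
7. 1800.0ms @ 21/4 + 257.143ms (3/4)
8. 2057.143ms @ 6 + 514.286ms (3/2)
9. 2571.429ms @ 15/2 + 514.286ms (3/2)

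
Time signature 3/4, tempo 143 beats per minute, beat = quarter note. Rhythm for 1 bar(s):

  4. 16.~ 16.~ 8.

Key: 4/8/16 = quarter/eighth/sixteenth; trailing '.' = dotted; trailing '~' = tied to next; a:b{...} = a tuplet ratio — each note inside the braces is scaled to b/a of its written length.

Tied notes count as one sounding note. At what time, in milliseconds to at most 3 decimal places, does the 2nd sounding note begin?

1. 0.0ms @ 0 + 629.371ms (3/2)
2. 629.371ms @ 3/2 + 629.371ms (3/2)

note 2 onset = 3/2b = 629.371ms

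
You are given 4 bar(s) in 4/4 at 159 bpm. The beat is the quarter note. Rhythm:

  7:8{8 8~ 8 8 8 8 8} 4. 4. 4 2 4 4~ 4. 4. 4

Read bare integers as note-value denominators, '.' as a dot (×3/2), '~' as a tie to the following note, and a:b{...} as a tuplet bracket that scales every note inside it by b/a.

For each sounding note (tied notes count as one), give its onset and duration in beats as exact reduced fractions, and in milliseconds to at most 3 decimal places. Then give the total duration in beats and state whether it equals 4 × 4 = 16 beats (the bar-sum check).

1) 0.0ms=0b +215.633ms=4/7b
2) 215.633ms=4/7b +431.267ms=8/7b
3) 646.9ms=12/7b +215.633ms=4/7b
4) 862.534ms=16/7b +215.633ms=4/7b
5) 1078.167ms=20/7b +215.633ms=4/7b
6) 1293.801ms=24/7b +215.633ms=4/7b
7) 1509.434ms=4b +566.038ms=3/2b
8) 2075.472ms=11/2b +566.038ms=3/2b
9) 2641.509ms=7b +377.358ms=1b
10) 3018.868ms=8b +754.717ms=2b
11) 3773.585ms=10b +377.358ms=1b
12) 4150.943ms=11b +943.396ms=5/2b
13) 5094.34ms=27/2b +566.038ms=3/2b
14) 5660.377ms=15b +377.358ms=1b
Σ=16b of 16 (159bpm 4/4) — PASS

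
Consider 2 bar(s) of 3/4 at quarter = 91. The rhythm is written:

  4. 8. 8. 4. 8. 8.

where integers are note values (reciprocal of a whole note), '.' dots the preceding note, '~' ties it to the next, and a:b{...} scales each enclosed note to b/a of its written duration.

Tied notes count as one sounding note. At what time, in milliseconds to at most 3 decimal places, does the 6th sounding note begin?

note 6 onset = 21/4b = 3461.538ms

1. 0.0ms @ 0 + 989.011ms (3/2)
2. 989.011ms @ 3/2 + 494.505ms (3/4)
3. 1483.516ms @ 9/4 + 494.505ms (3/4)
4. 1978.022ms @ 3 + 989.011ms (3/2)
5. 2967.033ms @ 9/2 + 494.505ms (3/4)
6. 3461.538ms @ 21/4 + 494.505ms (3/4)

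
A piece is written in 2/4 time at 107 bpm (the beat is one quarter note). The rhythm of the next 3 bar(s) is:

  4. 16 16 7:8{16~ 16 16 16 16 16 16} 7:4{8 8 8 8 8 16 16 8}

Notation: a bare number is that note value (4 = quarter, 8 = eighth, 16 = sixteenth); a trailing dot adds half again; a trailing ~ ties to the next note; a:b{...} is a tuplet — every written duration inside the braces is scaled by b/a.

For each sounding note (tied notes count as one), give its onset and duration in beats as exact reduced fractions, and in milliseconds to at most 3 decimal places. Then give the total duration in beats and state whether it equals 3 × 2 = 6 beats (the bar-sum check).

1) 0.0ms=0b +841.121ms=3/2b
2) 841.121ms=3/2b +140.187ms=1/4b
3) 981.308ms=7/4b +140.187ms=1/4b
4) 1121.495ms=2b +320.427ms=4/7b
5) 1441.923ms=18/7b +160.214ms=2/7b
6) 1602.136ms=20/7b +160.214ms=2/7b
7) 1762.35ms=22/7b +160.214ms=2/7b
8) 1922.563ms=24/7b +160.214ms=2/7b
9) 2082.777ms=26/7b +160.214ms=2/7b
10) 2242.991ms=4b +160.214ms=2/7b
11) 2403.204ms=30/7b +160.214ms=2/7b
12) 2563.418ms=32/7b +160.214ms=2/7b
13) 2723.632ms=34/7b +160.214ms=2/7b
14) 2883.845ms=36/7b +160.214ms=2/7b
15) 3044.059ms=38/7b +80.107ms=1/7b
16) 3124.166ms=39/7b +80.107ms=1/7b
17) 3204.272ms=40/7b +160.214ms=2/7b
Σ=6b of 6 (107bpm 2/4) — PASS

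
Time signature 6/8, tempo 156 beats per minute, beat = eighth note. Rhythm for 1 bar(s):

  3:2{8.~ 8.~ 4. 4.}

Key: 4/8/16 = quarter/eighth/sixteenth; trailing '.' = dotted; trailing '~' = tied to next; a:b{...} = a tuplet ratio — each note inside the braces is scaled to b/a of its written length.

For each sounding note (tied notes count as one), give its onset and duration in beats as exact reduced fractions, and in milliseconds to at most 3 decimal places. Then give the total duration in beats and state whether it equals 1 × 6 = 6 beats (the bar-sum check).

1) 0.0ms=0b +1538.462ms=4b
2) 1538.462ms=4b +769.231ms=2b
Σ=6b of 6 (156bpm 6/8) — PASS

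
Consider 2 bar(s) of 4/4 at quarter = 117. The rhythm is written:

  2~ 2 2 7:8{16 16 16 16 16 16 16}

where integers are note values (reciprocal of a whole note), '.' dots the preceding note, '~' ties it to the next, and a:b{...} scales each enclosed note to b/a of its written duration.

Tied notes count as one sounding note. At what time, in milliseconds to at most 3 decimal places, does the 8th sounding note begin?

1. 0.0ms @ 0 + 2051.282ms (4)
2. 2051.282ms @ 4 + 1025.641ms (2)
3. 3076.923ms @ 6 + 146.52ms (2/7)
4. 3223.443ms @ 44/7 + 146.52ms (2/7)
5. 3369.963ms @ 46/7 + 146.52ms (2/7)
6. 3516.484ms @ 48/7 + 146.52ms (2/7)
7. 3663.004ms @ 50/7 + 146.52ms (2/7)
8. 3809.524ms @ 52/7 + 146.52ms (2/7)
9. 3956.044ms @ 54/7 + 146.52ms (2/7)

note 8 onset = 52/7b = 3809.524ms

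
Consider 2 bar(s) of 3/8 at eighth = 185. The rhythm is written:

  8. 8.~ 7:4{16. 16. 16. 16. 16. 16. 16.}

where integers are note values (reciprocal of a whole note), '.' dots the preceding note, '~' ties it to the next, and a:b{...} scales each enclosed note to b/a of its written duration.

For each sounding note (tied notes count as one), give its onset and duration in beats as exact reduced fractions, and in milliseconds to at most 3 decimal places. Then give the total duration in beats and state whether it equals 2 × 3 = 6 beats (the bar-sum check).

1) 0.0ms=0b +486.486ms=3/2b
2) 486.486ms=3/2b +625.483ms=27/14b
3) 1111.969ms=24/7b +138.996ms=3/7b
4) 1250.965ms=27/7b +138.996ms=3/7b
5) 1389.961ms=30/7b +138.996ms=3/7b
6) 1528.958ms=33/7b +138.996ms=3/7b
7) 1667.954ms=36/7b +138.996ms=3/7b
8) 1806.95ms=39/7b +138.996ms=3/7b
Σ=6b of 6 (185bpm 3/8) — PASS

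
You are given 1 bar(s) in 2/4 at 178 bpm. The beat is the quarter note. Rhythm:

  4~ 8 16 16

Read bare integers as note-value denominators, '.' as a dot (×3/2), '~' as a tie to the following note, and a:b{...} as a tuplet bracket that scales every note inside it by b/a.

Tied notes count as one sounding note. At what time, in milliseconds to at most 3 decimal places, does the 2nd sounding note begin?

note 2 onset = 3/2b = 505.618ms

1. 0.0ms @ 0 + 505.618ms (3/2)
2. 505.618ms @ 3/2 + 84.27ms (1/4)
3. 589.888ms @ 7/4 + 84.27ms (1/4)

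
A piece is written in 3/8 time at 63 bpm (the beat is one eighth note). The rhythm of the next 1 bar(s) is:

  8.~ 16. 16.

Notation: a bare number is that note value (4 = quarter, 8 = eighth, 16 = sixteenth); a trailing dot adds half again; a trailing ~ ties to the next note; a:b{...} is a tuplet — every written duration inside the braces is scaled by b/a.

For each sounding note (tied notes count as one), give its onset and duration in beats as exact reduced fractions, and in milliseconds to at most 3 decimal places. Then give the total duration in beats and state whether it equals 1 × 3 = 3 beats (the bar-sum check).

1) 0.0ms=0b +2142.857ms=9/4b
2) 2142.857ms=9/4b +714.286ms=3/4b
Σ=3b of 3 (63bpm 3/8) — PASS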